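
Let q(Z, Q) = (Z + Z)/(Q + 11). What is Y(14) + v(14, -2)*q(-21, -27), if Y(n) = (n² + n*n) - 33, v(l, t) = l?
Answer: 1583/4 ≈ 395.75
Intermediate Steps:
q(Z, Q) = 2*Z/(11 + Q) (q(Z, Q) = (2*Z)/(11 + Q) = 2*Z/(11 + Q))
Y(n) = -33 + 2*n² (Y(n) = (n² + n²) - 33 = 2*n² - 33 = -33 + 2*n²)
Y(14) + v(14, -2)*q(-21, -27) = (-33 + 2*14²) + 14*(2*(-21)/(11 - 27)) = (-33 + 2*196) + 14*(2*(-21)/(-16)) = (-33 + 392) + 14*(2*(-21)*(-1/16)) = 359 + 14*(21/8) = 359 + 147/4 = 1583/4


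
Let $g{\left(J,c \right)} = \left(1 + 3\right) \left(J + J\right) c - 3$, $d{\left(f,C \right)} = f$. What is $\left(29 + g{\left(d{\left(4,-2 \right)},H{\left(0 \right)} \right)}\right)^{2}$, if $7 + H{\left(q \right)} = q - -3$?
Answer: $10404$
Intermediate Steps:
$H{\left(q \right)} = -4 + q$ ($H{\left(q \right)} = -7 + \left(q - -3\right) = -7 + \left(q + 3\right) = -7 + \left(3 + q\right) = -4 + q$)
$g{\left(J,c \right)} = -3 + 8 J c$ ($g{\left(J,c \right)} = 4 \cdot 2 J c - 3 = 8 J c - 3 = -3 + 8 J c$)
$\left(29 + g{\left(d{\left(4,-2 \right)},H{\left(0 \right)} \right)}\right)^{2} = \left(29 + \left(-3 + 8 \cdot 4 \left(-4 + 0\right)\right)\right)^{2} = \left(29 + \left(-3 + 8 \cdot 4 \left(-4\right)\right)\right)^{2} = \left(29 - 131\right)^{2} = \left(-102\right)^{2} = 10404$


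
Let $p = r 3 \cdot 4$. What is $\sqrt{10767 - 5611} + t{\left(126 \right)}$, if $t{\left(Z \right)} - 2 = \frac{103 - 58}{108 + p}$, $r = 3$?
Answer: $\frac{37}{16} + 2 \sqrt{1289} \approx 74.118$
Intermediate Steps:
$p = 36$ ($p = 3 \cdot 3 \cdot 4 = 9 \cdot 4 = 36$)
$t{\left(Z \right)} = \frac{37}{16}$ ($t{\left(Z \right)} = 2 + \frac{103 - 58}{108 + 36} = 2 + \frac{45}{144} = 2 + 45 \cdot \frac{1}{144} = 2 + \frac{5}{16} = \frac{37}{16}$)
$\sqrt{10767 - 5611} + t{\left(126 \right)} = \sqrt{10767 - 5611} + \frac{37}{16} = \sqrt{5156} + \frac{37}{16} = 2 \sqrt{1289} + \frac{37}{16} = \frac{37}{16} + 2 \sqrt{1289}$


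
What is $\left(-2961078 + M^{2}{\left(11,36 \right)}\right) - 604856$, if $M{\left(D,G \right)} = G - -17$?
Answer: $-3563125$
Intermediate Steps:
$M{\left(D,G \right)} = 17 + G$ ($M{\left(D,G \right)} = G + 17 = 17 + G$)
$\left(-2961078 + M^{2}{\left(11,36 \right)}\right) - 604856 = \left(-2961078 + \left(17 + 36\right)^{2}\right) - 604856 = \left(-2961078 + 53^{2}\right) - 604856 = \left(-2961078 + 2809\right) - 604856 = -2958269 - 604856 = -3563125$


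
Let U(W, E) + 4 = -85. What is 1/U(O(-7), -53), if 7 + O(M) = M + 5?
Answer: -1/89 ≈ -0.011236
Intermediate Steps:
O(M) = -2 + M (O(M) = -7 + (M + 5) = -7 + (5 + M) = -2 + M)
U(W, E) = -89 (U(W, E) = -4 - 85 = -89)
1/U(O(-7), -53) = 1/(-89) = -1/89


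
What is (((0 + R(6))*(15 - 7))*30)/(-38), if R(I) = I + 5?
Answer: -1320/19 ≈ -69.474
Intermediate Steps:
R(I) = 5 + I
(((0 + R(6))*(15 - 7))*30)/(-38) = (((0 + (5 + 6))*(15 - 7))*30)/(-38) = (((0 + 11)*8)*30)*(-1/38) = ((11*8)*30)*(-1/38) = (88*30)*(-1/38) = 2640*(-1/38) = -1320/19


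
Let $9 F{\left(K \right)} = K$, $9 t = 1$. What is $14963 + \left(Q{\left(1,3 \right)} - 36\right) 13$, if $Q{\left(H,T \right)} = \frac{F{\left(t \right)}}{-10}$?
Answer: $\frac{11740937}{810} \approx 14495.0$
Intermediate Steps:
$t = \frac{1}{9}$ ($t = \frac{1}{9} \cdot 1 = \frac{1}{9} \approx 0.11111$)
$F{\left(K \right)} = \frac{K}{9}$
$Q{\left(H,T \right)} = - \frac{1}{810}$ ($Q{\left(H,T \right)} = \frac{\frac{1}{9} \cdot \frac{1}{9}}{-10} = \frac{1}{81} \left(- \frac{1}{10}\right) = - \frac{1}{810}$)
$14963 + \left(Q{\left(1,3 \right)} - 36\right) 13 = 14963 + \left(- \frac{1}{810} - 36\right) 13 = 14963 - \frac{379093}{810} = \frac{11740937}{810}$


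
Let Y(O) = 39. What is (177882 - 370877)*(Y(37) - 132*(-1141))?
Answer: -29074889745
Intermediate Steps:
(177882 - 370877)*(Y(37) - 132*(-1141)) = (177882 - 370877)*(39 - 132*(-1141)) = -192995*(39 + 150612) = -192995*150651 = -29074889745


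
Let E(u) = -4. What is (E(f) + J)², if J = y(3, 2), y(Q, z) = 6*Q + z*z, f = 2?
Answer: 324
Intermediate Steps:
y(Q, z) = z² + 6*Q (y(Q, z) = 6*Q + z² = z² + 6*Q)
J = 22 (J = 2² + 6*3 = 4 + 18 = 22)
(E(f) + J)² = (-4 + 22)² = 18² = 324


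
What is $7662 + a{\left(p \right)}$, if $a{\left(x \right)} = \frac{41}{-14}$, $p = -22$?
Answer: $\frac{107227}{14} \approx 7659.1$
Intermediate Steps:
$a{\left(x \right)} = - \frac{41}{14}$ ($a{\left(x \right)} = 41 \left(- \frac{1}{14}\right) = - \frac{41}{14}$)
$7662 + a{\left(p \right)} = 7662 - \frac{41}{14} = \frac{107227}{14}$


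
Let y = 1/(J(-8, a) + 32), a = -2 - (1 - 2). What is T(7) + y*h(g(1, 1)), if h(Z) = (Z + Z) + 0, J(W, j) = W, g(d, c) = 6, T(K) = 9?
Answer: 19/2 ≈ 9.5000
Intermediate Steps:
a = -1 (a = -2 - 1*(-1) = -2 + 1 = -1)
y = 1/24 (y = 1/(-8 + 32) = 1/24 ≈ 0.041667)
h(Z) = 2*Z (h(Z) = 2*Z + 0 = 2*Z)
T(7) + y*h(g(1, 1)) = 9 + (2*6)/24 = 9 + (1/24)*12 = 9 + ½ = 19/2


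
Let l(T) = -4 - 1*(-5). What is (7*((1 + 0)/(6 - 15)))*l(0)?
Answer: -7/9 ≈ -0.77778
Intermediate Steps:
l(T) = 1 (l(T) = -4 + 5 = 1)
(7*((1 + 0)/(6 - 15)))*l(0) = (7*((1 + 0)/(6 - 15)))*1 = (7*(1/(-9)))*1 = (7*(1*(-⅑)))*1 = (7*(-⅑))*1 = -7/9*1 = -7/9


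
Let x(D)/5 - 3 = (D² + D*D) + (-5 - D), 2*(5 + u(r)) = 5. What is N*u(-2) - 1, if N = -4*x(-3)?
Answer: 949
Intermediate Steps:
u(r) = -5/2 (u(r) = -5 + (½)*5 = -5 + 5/2 = -5/2)
x(D) = -10 - 5*D + 10*D² (x(D) = 15 + 5*((D² + D*D) + (-5 - D)) = 15 + 5*((D² + D²) + (-5 - D)) = 15 + 5*(2*D² + (-5 - D)) = 15 + 5*(-5 - D + 2*D²) = 15 + (-25 - 5*D + 10*D²) = -10 - 5*D + 10*D²)
N = -380 (N = -4*(-10 - 5*(-3) + 10*(-3)²) = -4*(-10 + 15 + 10*9) = -4*(-10 + 15 + 90) = -4*95 = -380)
N*u(-2) - 1 = -380*(-5/2) - 1 = 950 - 1 = 949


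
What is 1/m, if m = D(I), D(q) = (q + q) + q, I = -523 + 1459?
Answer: 1/2808 ≈ 0.00035613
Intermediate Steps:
I = 936
D(q) = 3*q (D(q) = 2*q + q = 3*q)
m = 2808 (m = 3*936 = 2808)
1/m = 1/2808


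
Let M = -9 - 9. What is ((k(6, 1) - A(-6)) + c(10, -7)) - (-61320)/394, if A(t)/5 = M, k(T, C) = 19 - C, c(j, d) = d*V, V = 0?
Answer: 51936/197 ≈ 263.63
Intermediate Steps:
c(j, d) = 0 (c(j, d) = d*0 = 0)
M = -18
A(t) = -90 (A(t) = 5*(-18) = -90)
((k(6, 1) - A(-6)) + c(10, -7)) - (-61320)/394 = (((19 - 1*1) - 1*(-90)) + 0) - (-61320)/394 = (((19 - 1) + 90) + 0) - (-61320)/394 = ((18 + 90) + 0) - 511*(-60/197) = (108 + 0) + 30660/197 = 108 + 30660/197 = 51936/197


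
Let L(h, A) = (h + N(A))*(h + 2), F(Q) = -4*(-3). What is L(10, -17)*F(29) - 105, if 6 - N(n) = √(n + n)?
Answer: 2199 - 144*I*√34 ≈ 2199.0 - 839.66*I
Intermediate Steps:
N(n) = 6 - √2*√n (N(n) = 6 - √(n + n) = 6 - √(2*n) = 6 - √2*√n)
F(Q) = 12
L(h, A) = (2 + h)*(6 + h - √2*√A) (L(h, A) = (h + (6 - √2*√A))*(h + 2) = (6 + h - √2*√A)*(2 + h) = (2 + h)*(6 + h - √2*√A))
L(10, -17)*F(29) - 105 = (12 + 10² + 8*10 - 2*√2*√(-17) - 1*10*√2*√(-17))*12 - 105 = (12 + 100 + 80 - 2*√2*I*√17 - 1*10*√2*I*√17)*12 - 105 = (12 + 100 + 80 - 2*I*√34 - 10*I*√34)*12 - 105 = (192 - 12*I*√34)*12 - 105 = (2304 - 144*I*√34) - 105 = 2199 - 144*I*√34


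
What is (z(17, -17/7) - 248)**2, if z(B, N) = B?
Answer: 53361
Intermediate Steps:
(z(17, -17/7) - 248)**2 = (17 - 248)**2 = (-231)**2 = 53361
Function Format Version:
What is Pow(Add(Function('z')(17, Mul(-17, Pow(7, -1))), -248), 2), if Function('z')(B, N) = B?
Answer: 53361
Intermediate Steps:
Pow(Add(Function('z')(17, Mul(-17, Pow(7, -1))), -248), 2) = Pow(Add(17, -248), 2) = Pow(-231, 2) = 53361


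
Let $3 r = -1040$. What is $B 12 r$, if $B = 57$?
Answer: $-237120$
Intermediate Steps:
$r = - \frac{1040}{3}$ ($r = \frac{1}{3} \left(-1040\right) = - \frac{1040}{3} \approx -346.67$)
$B 12 r = 57 \cdot 12 \left(- \frac{1040}{3}\right) = 684 \left(- \frac{1040}{3}\right) = -237120$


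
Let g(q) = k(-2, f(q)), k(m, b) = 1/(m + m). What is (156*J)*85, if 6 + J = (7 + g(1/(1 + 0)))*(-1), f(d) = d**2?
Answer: -169065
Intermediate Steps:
k(m, b) = 1/(2*m)
g(q) = -1/4 (g(q) = (1/2)/(-2) = (1/2)*(-1/2) = -1/4)
J = -51/4 (J = -6 + (7 - 1/4)*(-1) = -6 + (27/4)*(-1) = -6 - 27/4 = -51/4 ≈ -12.750)
(156*J)*85 = (156*(-51/4))*85 = -1989*85 = -169065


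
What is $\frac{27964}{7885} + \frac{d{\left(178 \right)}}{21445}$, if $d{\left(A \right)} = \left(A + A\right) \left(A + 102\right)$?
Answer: $\frac{277132956}{33818765} \approx 8.1947$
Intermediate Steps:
$d{\left(A \right)} = 2 A \left(102 + A\right)$
$\frac{27964}{7885} + \frac{d{\left(178 \right)}}{21445} = \frac{27964}{7885} + \frac{2 \cdot 178 \left(102 + 178\right)}{21445} = 27964 \cdot \frac{1}{7885} + 2 \cdot 178 \cdot 280 \cdot \frac{1}{21445} = \frac{27964}{7885} + 99680 \cdot \frac{1}{21445} = \frac{27964}{7885} + \frac{19936}{4289} = \frac{277132956}{33818765}$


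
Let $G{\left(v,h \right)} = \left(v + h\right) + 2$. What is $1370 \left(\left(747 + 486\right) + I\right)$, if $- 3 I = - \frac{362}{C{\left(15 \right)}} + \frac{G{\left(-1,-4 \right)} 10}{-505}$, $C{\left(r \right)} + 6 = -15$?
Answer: $\frac{10698180670}{6363} \approx 1.6813 \cdot 10^{6}$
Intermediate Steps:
$G{\left(v,h \right)} = 2 + h + v$ ($G{\left(v,h \right)} = \left(h + v\right) + 2 = 2 + h + v$)
$C{\left(r \right)} = -21$ ($C{\left(r \right)} = -6 - 15 = -21$)
$I = - \frac{36688}{6363}$ ($I = - \frac{- \frac{362}{-21} + \frac{\left(2 - 4 - 1\right) 10}{-505}}{3} = - \frac{\left(-362\right) \left(- \frac{1}{21}\right) + \left(-3\right) 10 \left(- \frac{1}{505}\right)}{3} = - \frac{\frac{362}{21} - - \frac{6}{101}}{3} = - \frac{\frac{362}{21} + \frac{6}{101}}{3} = \left(- \frac{1}{3}\right) \frac{36688}{2121} = - \frac{36688}{6363} \approx -5.7658$)
$1370 \left(\left(747 + 486\right) + I\right) = 1370 \left(\left(747 + 486\right) - \frac{36688}{6363}\right) = 1370 \left(1233 - \frac{36688}{6363}\right) = 1370 \cdot \frac{7808891}{6363} = \frac{10698180670}{6363}$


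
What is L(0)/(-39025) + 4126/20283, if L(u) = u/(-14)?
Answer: 4126/20283 ≈ 0.20342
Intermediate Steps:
L(u) = -u/14
L(0)/(-39025) + 4126/20283 = -1/14*0/(-39025) + 4126/20283 = 0*(-1/39025) + 4126*(1/20283) = 0 + 4126/20283 = 4126/20283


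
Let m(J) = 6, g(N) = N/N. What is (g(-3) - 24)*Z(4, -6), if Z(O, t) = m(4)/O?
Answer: -69/2 ≈ -34.500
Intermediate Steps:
g(N) = 1
Z(O, t) = 6/O
(g(-3) - 24)*Z(4, -6) = (1 - 24)*(6/4) = -138/4 = -23*3/2 = -69/2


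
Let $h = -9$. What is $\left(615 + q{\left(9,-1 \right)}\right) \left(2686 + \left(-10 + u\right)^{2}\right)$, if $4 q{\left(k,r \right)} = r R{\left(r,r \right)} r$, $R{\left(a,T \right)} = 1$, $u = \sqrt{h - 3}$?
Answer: $\frac{3413407}{2} - 24610 i \sqrt{3} \approx 1.7067 \cdot 10^{6} - 42626.0 i$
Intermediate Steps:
$u = 2 i \sqrt{3}$ ($u = \sqrt{-9 - 3} = \sqrt{-12} = 2 i \sqrt{3} \approx 3.4641 i$)
$q{\left(k,r \right)} = \frac{r^{2}}{4}$ ($q{\left(k,r \right)} = \frac{r 1 r}{4} = \frac{r r}{4} = \frac{r^{2}}{4}$)
$\left(615 + q{\left(9,-1 \right)}\right) \left(2686 + \left(-10 + u\right)^{2}\right) = \left(615 + \frac{\left(-1\right)^{2}}{4}\right) \left(2686 + \left(-10 + 2 i \sqrt{3}\right)^{2}\right) = \left(615 + \frac{1}{4} \cdot 1\right) \left(2686 + \left(-10 + 2 i \sqrt{3}\right)^{2}\right) = \left(615 + \frac{1}{4}\right) \left(2686 + \left(-10 + 2 i \sqrt{3}\right)^{2}\right) = \frac{2461 \left(2686 + \left(-10 + 2 i \sqrt{3}\right)^{2}\right)}{4} = \frac{3305123}{2} + \frac{2461 \left(-10 + 2 i \sqrt{3}\right)^{2}}{4}$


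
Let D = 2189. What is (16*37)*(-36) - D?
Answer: -23501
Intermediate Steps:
(16*37)*(-36) - D = (16*37)*(-36) - 1*2189 = 592*(-36) - 2189 = -21312 - 2189 = -23501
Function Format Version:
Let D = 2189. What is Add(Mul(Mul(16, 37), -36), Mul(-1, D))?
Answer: -23501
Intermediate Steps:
Add(Mul(Mul(16, 37), -36), Mul(-1, D)) = Add(Mul(Mul(16, 37), -36), Mul(-1, 2189)) = Add(Mul(592, -36), -2189) = Add(-21312, -2189) = -23501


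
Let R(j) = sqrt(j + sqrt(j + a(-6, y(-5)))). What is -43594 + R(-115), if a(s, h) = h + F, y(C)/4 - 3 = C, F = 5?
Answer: -43594 + sqrt(-115 + I*sqrt(118)) ≈ -43594.0 + 10.736*I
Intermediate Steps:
y(C) = 12 + 4*C
a(s, h) = 5 + h (a(s, h) = h + 5 = 5 + h)
R(j) = sqrt(j + sqrt(-3 + j)) (R(j) = sqrt(j + sqrt(j + (5 + (12 + 4*(-5))))) = sqrt(j + sqrt(j + (5 + (12 - 20)))) = sqrt(j + sqrt(j + (5 - 8))) = sqrt(j + sqrt(j - 3)) = sqrt(j + sqrt(-3 + j)))
-43594 + R(-115) = -43594 + sqrt(-115 + sqrt(-3 - 115)) = -43594 + sqrt(-115 + sqrt(-118)) = -43594 + sqrt(-115 + I*sqrt(118))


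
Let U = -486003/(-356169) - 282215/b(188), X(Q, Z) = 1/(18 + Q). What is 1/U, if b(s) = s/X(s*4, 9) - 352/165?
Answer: -257791323064/150817384307 ≈ -1.7093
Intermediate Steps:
b(s) = -32/15 + s*(18 + 4*s) (b(s) = s/(1/(18 + s*4)) - 352/165 = s/(1/(18 + 4*s)) - 352*1/165 = s*(18 + 4*s) - 32/15 = -32/15 + s*(18 + 4*s))
U = -150817384307/257791323064 (U = -486003/(-356169) - 282215/(-32/15 + 2*188*(9 + 2*188)) = -486003*(-1/356169) - 282215/(-32/15 + 2*188*(9 + 376)) = 162001/118723 - 282215/(-32/15 + 2*188*385) = 162001/118723 - 282215/(-32/15 + 144760) = 162001/118723 - 282215/2171368/15 = 162001/118723 - 282215*15/2171368 = 162001/118723 - 4233225/2171368 = -150817384307/257791323064 ≈ -0.58504)
1/U = 1/(-150817384307/257791323064) = -257791323064/150817384307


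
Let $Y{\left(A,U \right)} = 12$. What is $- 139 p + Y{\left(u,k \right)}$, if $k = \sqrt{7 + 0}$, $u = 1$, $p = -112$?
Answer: $15580$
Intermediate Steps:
$k = \sqrt{7} \approx 2.6458$
$- 139 p + Y{\left(u,k \right)} = \left(-139\right) \left(-112\right) + 12 = 15568 + 12 = 15580$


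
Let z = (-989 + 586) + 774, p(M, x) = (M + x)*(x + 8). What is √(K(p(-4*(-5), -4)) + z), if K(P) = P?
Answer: √435 ≈ 20.857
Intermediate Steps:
p(M, x) = (8 + x)*(M + x) (p(M, x) = (M + x)*(8 + x) = (8 + x)*(M + x))
z = 371 (z = -403 + 774 = 371)
√(K(p(-4*(-5), -4)) + z) = √(((-4)² + 8*(-4*(-5)) + 8*(-4) - 4*(-5)*(-4)) + 371) = √((16 + 8*20 - 32 + 20*(-4)) + 371) = √((16 + 160 - 32 - 80) + 371) = √(64 + 371) = √435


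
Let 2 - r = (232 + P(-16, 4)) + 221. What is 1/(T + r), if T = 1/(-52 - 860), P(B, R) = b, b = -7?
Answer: -912/404929 ≈ -0.0022522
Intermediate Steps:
P(B, R) = -7
T = -1/912 (T = 1/(-912) = -1/912 ≈ -0.0010965)
r = -444 (r = 2 - ((232 - 7) + 221) = 2 - (225 + 221) = 2 - 1*446 = 2 - 446 = -444)
1/(T + r) = 1/(-1/912 - 444) = 1/(-404929/912) = -912/404929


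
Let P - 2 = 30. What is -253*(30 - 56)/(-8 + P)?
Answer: 3289/12 ≈ 274.08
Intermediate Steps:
P = 32 (P = 2 + 30 = 32)
-253*(30 - 56)/(-8 + P) = -253*(30 - 56)/(-8 + 32) = -(-6578)/24 = -253*(-13/12) = 3289/12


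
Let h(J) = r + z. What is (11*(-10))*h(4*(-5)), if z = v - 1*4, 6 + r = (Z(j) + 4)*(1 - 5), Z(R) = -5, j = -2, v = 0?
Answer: 660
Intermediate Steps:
r = -2 (r = -6 + (-5 + 4)*(1 - 5) = -6 - 1*(-4) = -6 + 4 = -2)
z = -4 (z = 0 - 1*4 = 0 - 4 = -4)
h(J) = -6 (h(J) = -2 - 4 = -6)
(11*(-10))*h(4*(-5)) = (11*(-10))*(-6) = -110*(-6) = 660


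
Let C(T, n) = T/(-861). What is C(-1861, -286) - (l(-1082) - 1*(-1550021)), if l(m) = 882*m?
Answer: -512893256/861 ≈ -5.9570e+5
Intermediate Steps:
C(T, n) = -T/861 (C(T, n) = T*(-1/861) = -T/861)
C(-1861, -286) - (l(-1082) - 1*(-1550021)) = -1/861*(-1861) - (882*(-1082) - 1*(-1550021)) = 1861/861 - (-954324 + 1550021) = 1861/861 - 1*595697 = 1861/861 - 595697 = -512893256/861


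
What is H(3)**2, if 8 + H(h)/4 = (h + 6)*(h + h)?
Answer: 33856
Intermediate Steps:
H(h) = -32 + 8*h*(6 + h) (H(h) = -32 + 4*((h + 6)*(h + h)) = -32 + 4*((6 + h)*(2*h)) = -32 + 4*(2*h*(6 + h)) = -32 + 8*h*(6 + h))
H(3)**2 = (-32 + 8*3**2 + 48*3)**2 = (-32 + 8*9 + 144)**2 = (-32 + 72 + 144)**2 = 184**2 = 33856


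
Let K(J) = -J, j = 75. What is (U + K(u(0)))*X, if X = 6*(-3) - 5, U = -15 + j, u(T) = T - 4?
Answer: -1472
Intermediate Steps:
u(T) = -4 + T
U = 60 (U = -15 + 75 = 60)
X = -23 (X = -18 - 5 = -23)
(U + K(u(0)))*X = (60 - (-4 + 0))*(-23) = (60 - 1*(-4))*(-23) = (60 + 4)*(-23) = 64*(-23) = -1472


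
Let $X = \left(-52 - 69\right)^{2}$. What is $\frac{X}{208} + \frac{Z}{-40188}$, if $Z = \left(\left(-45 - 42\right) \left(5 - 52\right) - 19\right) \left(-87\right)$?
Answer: $\frac{55170269}{696592} \approx 79.2$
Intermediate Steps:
$X = 14641$ ($X = \left(-121\right)^{2} = 14641$)
$Z = -354090$ ($Z = \left(\left(-87\right) \left(-47\right) - 19\right) \left(-87\right) = \left(4089 - 19\right) \left(-87\right) = 4070 \left(-87\right) = -354090$)
$\frac{X}{208} + \frac{Z}{-40188} = \frac{14641}{208} - \frac{354090}{-40188} = 14641 \cdot \frac{1}{208} - - \frac{59015}{6698} = \frac{14641}{208} + \frac{59015}{6698} = \frac{55170269}{696592}$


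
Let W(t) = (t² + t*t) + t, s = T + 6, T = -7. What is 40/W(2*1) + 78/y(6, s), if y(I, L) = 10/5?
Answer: 43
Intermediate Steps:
s = -1 (s = -7 + 6 = -1)
y(I, L) = 2 (y(I, L) = 10*(⅕) = 2)
W(t) = t + 2*t² (W(t) = (t² + t²) + t = 2*t² + t = t + 2*t²)
40/W(2*1) + 78/y(6, s) = 40/(((2*1)*(1 + 2*(2*1)))) + 78/2 = 40/((2*(1 + 2*2))) + 78*(½) = 40/((2*(1 + 4))) + 39 = 40/((2*5)) + 39 = 40/10 + 39 = 40*(⅒) + 39 = 4 + 39 = 43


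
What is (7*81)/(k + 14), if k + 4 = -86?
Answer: -567/76 ≈ -7.4605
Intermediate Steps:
k = -90 (k = -4 - 86 = -90)
(7*81)/(k + 14) = (7*81)/(-90 + 14) = 567/(-76) = 567*(-1/76) = -567/76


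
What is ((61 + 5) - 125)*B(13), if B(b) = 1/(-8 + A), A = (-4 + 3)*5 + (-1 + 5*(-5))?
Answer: 59/39 ≈ 1.5128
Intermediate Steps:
A = -31 (A = -1*5 + (-1 - 25) = -5 - 26 = -31)
B(b) = -1/39 (B(b) = 1/(-8 - 31) = 1/(-39) = -1/39)
((61 + 5) - 125)*B(13) = ((61 + 5) - 125)*(-1/39) = (66 - 125)*(-1/39) = -59*(-1/39) = 59/39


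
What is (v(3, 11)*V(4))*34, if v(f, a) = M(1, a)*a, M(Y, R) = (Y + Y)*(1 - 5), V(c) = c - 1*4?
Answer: 0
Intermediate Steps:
V(c) = -4 + c (V(c) = c - 4 = -4 + c)
M(Y, R) = -8*Y (M(Y, R) = (2*Y)*(-4) = -8*Y)
v(f, a) = -8*a (v(f, a) = (-8*1)*a = -8*a)
(v(3, 11)*V(4))*34 = ((-8*11)*(-4 + 4))*34 = -88*0*34 = 0*34 = 0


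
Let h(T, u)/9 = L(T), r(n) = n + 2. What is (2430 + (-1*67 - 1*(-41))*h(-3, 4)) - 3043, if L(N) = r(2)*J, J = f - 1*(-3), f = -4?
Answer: 323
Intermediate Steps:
r(n) = 2 + n
J = -1 (J = -4 - 1*(-3) = -4 + 3 = -1)
L(N) = -4 (L(N) = (2 + 2)*(-1) = 4*(-1) = -4)
h(T, u) = -36 (h(T, u) = 9*(-4) = -36)
(2430 + (-1*67 - 1*(-41))*h(-3, 4)) - 3043 = (2430 + (-1*67 - 1*(-41))*(-36)) - 3043 = (2430 + (-67 + 41)*(-36)) - 3043 = (2430 - 26*(-36)) - 3043 = (2430 + 936) - 3043 = 3366 - 3043 = 323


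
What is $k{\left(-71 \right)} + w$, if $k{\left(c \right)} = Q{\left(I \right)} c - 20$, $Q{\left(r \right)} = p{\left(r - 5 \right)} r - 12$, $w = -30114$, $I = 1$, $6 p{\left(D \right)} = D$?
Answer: $- \frac{87704}{3} \approx -29235.0$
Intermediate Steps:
$p{\left(D \right)} = \frac{D}{6}$
$Q{\left(r \right)} = -12 + r \left(- \frac{5}{6} + \frac{r}{6}\right)$ ($Q{\left(r \right)} = \frac{r - 5}{6} r - 12 = \frac{-5 + r}{6} r - 12 = \left(- \frac{5}{6} + \frac{r}{6}\right) r - 12 = r \left(- \frac{5}{6} + \frac{r}{6}\right) - 12 = -12 + r \left(- \frac{5}{6} + \frac{r}{6}\right)$)
$k{\left(c \right)} = -20 - \frac{38 c}{3}$ ($k{\left(c \right)} = \left(-12 + \frac{1}{6} \cdot 1 \left(-5 + 1\right)\right) c - 20 = \left(-12 + \frac{1}{6} \cdot 1 \left(-4\right)\right) c - 20 = \left(-12 - \frac{2}{3}\right) c - 20 = - \frac{38 c}{3} - 20 = -20 - \frac{38 c}{3}$)
$k{\left(-71 \right)} + w = \left(-20 - - \frac{2698}{3}\right) - 30114 = \left(-20 + \frac{2698}{3}\right) - 30114 = \frac{2638}{3} - 30114 = - \frac{87704}{3}$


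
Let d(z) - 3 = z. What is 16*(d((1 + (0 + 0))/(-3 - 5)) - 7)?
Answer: -66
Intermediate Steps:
d(z) = 3 + z
16*(d((1 + (0 + 0))/(-3 - 5)) - 7) = 16*((3 + (1 + (0 + 0))/(-3 - 5)) - 7) = 16*((3 + (1 + 0)/(-8)) - 7) = 16*((3 + 1*(-⅛)) - 7) = 16*((3 - ⅛) - 7) = 16*(23/8 - 7) = 16*(-33/8) = -66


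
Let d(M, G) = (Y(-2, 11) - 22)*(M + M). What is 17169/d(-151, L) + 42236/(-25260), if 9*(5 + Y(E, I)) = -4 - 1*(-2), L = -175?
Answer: 38907941/93449370 ≈ 0.41635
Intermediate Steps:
Y(E, I) = -47/9 (Y(E, I) = -5 + (-4 - 1*(-2))/9 = -5 + (-4 + 2)/9 = -5 + (⅑)*(-2) = -5 - 2/9 = -47/9)
d(M, G) = -490*M/9 (d(M, G) = (-47/9 - 22)*(M + M) = -490*M/9)
17169/d(-151, L) + 42236/(-25260) = 17169/((-490/9*(-151))) + 42236/(-25260) = 17169/(73990/9) + 42236*(-1/25260) = 17169*(9/73990) - 10559/6315 = 154521/73990 - 10559/6315 = 38907941/93449370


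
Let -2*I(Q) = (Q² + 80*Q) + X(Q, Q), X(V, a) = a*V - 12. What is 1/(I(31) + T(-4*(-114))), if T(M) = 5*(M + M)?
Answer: 1/2365 ≈ 0.00042283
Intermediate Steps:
T(M) = 10*M (T(M) = 5*(2*M) = 10*M)
X(V, a) = -12 + V*a (X(V, a) = V*a - 12 = -12 + V*a)
I(Q) = 6 - Q² - 40*Q (I(Q) = -((Q² + 80*Q) + (-12 + Q*Q))/2 = -((Q² + 80*Q) + (-12 + Q²))/2 = -(-12 + 2*Q² + 80*Q)/2 = 6 - Q² - 40*Q)
1/(I(31) + T(-4*(-114))) = 1/((6 - 1*31² - 40*31) + 10*(-4*(-114))) = 1/((6 - 1*961 - 1240) + 10*456) = 1/((6 - 961 - 1240) + 4560) = 1/(-2195 + 4560) = 1/2365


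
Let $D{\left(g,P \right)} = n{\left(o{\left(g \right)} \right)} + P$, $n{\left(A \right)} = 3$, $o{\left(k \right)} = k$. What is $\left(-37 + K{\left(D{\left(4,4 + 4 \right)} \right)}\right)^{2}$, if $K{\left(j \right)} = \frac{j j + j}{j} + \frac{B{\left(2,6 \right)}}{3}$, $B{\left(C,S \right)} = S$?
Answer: $529$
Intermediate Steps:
$D{\left(g,P \right)} = 3 + P$
$K{\left(j \right)} = 2 + \frac{j + j^{2}}{j}$ ($K{\left(j \right)} = \frac{j j + j}{j} + \frac{6}{3} = \frac{j^{2} + j}{j} + 6 \cdot \frac{1}{3} = \frac{j + j^{2}}{j} + 2 = 2 + \frac{j + j^{2}}{j}$)
$\left(-37 + K{\left(D{\left(4,4 + 4 \right)} \right)}\right)^{2} = \left(-37 + \left(3 + \left(3 + \left(4 + 4\right)\right)\right)\right)^{2} = \left(-37 + \left(3 + \left(3 + 8\right)\right)\right)^{2} = \left(-37 + \left(3 + 11\right)\right)^{2} = \left(-37 + 14\right)^{2} = \left(-23\right)^{2} = 529$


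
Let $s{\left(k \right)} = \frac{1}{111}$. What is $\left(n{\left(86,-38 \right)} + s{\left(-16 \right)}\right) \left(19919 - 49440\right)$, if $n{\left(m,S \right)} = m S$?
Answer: $\frac{10708654187}{111} \approx 9.6474 \cdot 10^{7}$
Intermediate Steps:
$s{\left(k \right)} = \frac{1}{111}$
$n{\left(m,S \right)} = S m$
$\left(n{\left(86,-38 \right)} + s{\left(-16 \right)}\right) \left(19919 - 49440\right) = \left(\left(-38\right) 86 + \frac{1}{111}\right) \left(19919 - 49440\right) = \left(-3268 + \frac{1}{111}\right) \left(-29521\right) = \left(- \frac{362747}{111}\right) \left(-29521\right) = \frac{10708654187}{111}$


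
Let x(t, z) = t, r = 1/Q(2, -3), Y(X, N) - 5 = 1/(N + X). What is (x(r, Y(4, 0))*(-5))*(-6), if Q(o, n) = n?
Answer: -10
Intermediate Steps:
Y(X, N) = 5 + 1/(N + X)
r = -⅓ (r = 1/(-3) = -⅓ ≈ -0.33333)
(x(r, Y(4, 0))*(-5))*(-6) = -⅓*(-5)*(-6) = (5/3)*(-6) = -10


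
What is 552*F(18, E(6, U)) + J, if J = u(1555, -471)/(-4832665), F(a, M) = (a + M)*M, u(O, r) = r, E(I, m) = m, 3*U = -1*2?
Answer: -92477876027/14497995 ≈ -6378.7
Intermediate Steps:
U = -2/3 (U = (-1*2)/3 = (1/3)*(-2) = -2/3 ≈ -0.66667)
F(a, M) = M*(M + a) (F(a, M) = (M + a)*M = M*(M + a))
J = 471/4832665 (J = -471/(-4832665) = -471*(-1/4832665) = 471/4832665 ≈ 9.7462e-5)
552*F(18, E(6, U)) + J = 552*(-2*(-2/3 + 18)/3) + 471/4832665 = 552*(-2/3*52/3) + 471/4832665 = 552*(-104/9) + 471/4832665 = -19136/3 + 471/4832665 = -92477876027/14497995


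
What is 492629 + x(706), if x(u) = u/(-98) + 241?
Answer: 24150277/49 ≈ 4.9286e+5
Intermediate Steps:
x(u) = 241 - u/98 (x(u) = u*(-1/98) + 241 = -u/98 + 241 = 241 - u/98)
492629 + x(706) = 492629 + (241 - 1/98*706) = 492629 + (241 - 353/49) = 492629 + 11456/49 = 24150277/49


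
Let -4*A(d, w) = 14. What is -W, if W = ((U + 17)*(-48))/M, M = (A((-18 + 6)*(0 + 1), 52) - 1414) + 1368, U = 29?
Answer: -1472/33 ≈ -44.606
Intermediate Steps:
A(d, w) = -7/2 (A(d, w) = -1/4*14 = -7/2)
M = -99/2 (M = (-7/2 - 1414) + 1368 = -2835/2 + 1368 = -99/2 ≈ -49.500)
W = 1472/33 (W = ((29 + 17)*(-48))/(-99/2) = (46*(-48))*(-2/99) = -2208*(-2/99) = 1472/33 ≈ 44.606)
-W = -1*1472/33 = -1472/33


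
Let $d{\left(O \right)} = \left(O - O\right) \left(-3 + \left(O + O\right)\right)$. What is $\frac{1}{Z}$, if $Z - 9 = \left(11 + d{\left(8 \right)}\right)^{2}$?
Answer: $\frac{1}{130} \approx 0.0076923$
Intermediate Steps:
$d{\left(O \right)} = 0$ ($d{\left(O \right)} = 0 \left(-3 + 2 O\right) = 0$)
$Z = 130$ ($Z = 9 + \left(11 + 0\right)^{2} = 9 + 11^{2} = 9 + 121 = 130$)
$\frac{1}{Z} = \frac{1}{130}$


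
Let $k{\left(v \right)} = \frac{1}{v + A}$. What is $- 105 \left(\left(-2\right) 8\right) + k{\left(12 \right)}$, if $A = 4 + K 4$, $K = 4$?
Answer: $\frac{53761}{32} \approx 1680.0$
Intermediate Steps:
$A = 20$ ($A = 4 + 4 \cdot 4 = 4 + 16 = 20$)
$k{\left(v \right)} = \frac{1}{20 + v}$ ($k{\left(v \right)} = \frac{1}{v + 20} = \frac{1}{20 + v}$)
$- 105 \left(\left(-2\right) 8\right) + k{\left(12 \right)} = - 105 \left(\left(-2\right) 8\right) + \frac{1}{20 + 12} = \left(-105\right) \left(-16\right) + \frac{1}{32} = 1680 + \frac{1}{32} = \frac{53761}{32}$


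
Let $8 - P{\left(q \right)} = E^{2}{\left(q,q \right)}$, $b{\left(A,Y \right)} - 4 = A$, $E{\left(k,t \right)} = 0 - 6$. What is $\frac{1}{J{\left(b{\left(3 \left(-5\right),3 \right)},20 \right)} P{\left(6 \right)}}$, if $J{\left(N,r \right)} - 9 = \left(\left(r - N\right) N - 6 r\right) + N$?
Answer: $\frac{1}{12964} \approx 7.7137 \cdot 10^{-5}$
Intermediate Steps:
$E{\left(k,t \right)} = -6$ ($E{\left(k,t \right)} = 0 - 6 = -6$)
$b{\left(A,Y \right)} = 4 + A$
$J{\left(N,r \right)} = 9 + N - 6 r + N \left(r - N\right)$ ($J{\left(N,r \right)} = 9 + \left(\left(\left(r - N\right) N - 6 r\right) + N\right) = 9 + \left(\left(N \left(r - N\right) - 6 r\right) + N\right) = 9 + \left(\left(- 6 r + N \left(r - N\right)\right) + N\right) = 9 + \left(N - 6 r + N \left(r - N\right)\right) = 9 + N - 6 r + N \left(r - N\right)$)
$P{\left(q \right)} = -28$ ($P{\left(q \right)} = 8 - \left(-6\right)^{2} = 8 - 36 = -28$)
$\frac{1}{J{\left(b{\left(3 \left(-5\right),3 \right)},20 \right)} P{\left(6 \right)}} = \frac{1}{\left(9 + \left(4 + 3 \left(-5\right)\right) - \left(4 + 3 \left(-5\right)\right)^{2} - 120 + \left(4 + 3 \left(-5\right)\right) 20\right) \left(-28\right)} = \frac{1}{\left(9 + \left(4 - 15\right) - \left(4 - 15\right)^{2} - 120 + \left(4 - 15\right) 20\right) \left(-28\right)} = \frac{1}{\left(9 - 11 - \left(-11\right)^{2} - 120 - 220\right) \left(-28\right)} = \frac{1}{\left(9 - 11 - 121 - 120 - 220\right) \left(-28\right)} = \frac{1}{\left(-463\right) \left(-28\right)} = \frac{1}{12964}$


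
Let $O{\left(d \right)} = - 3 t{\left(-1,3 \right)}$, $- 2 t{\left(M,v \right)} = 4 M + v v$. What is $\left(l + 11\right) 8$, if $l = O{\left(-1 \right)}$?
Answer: $148$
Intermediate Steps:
$t{\left(M,v \right)} = - 2 M - \frac{v^{2}}{2}$ ($t{\left(M,v \right)} = - \frac{4 M + v v}{2} = - \frac{4 M + v^{2}}{2} = - \frac{v^{2} + 4 M}{2} = - 2 M - \frac{v^{2}}{2}$)
$O{\left(d \right)} = \frac{15}{2}$ ($O{\left(d \right)} = - 3 \left(\left(-2\right) \left(-1\right) - \frac{3^{2}}{2}\right) = - 3 \left(2 - \frac{9}{2}\right) = \left(-3\right) \left(- \frac{5}{2}\right) = \frac{15}{2}$)
$l = \frac{15}{2} \approx 7.5$
$\left(l + 11\right) 8 = \left(\frac{15}{2} + 11\right) 8 = \frac{37}{2} \cdot 8 = 148$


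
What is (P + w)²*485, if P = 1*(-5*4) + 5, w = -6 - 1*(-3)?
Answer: 157140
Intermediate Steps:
w = -3 (w = -6 + 3 = -3)
P = -15 (P = 1*(-20) + 5 = -20 + 5 = -15)
(P + w)²*485 = (-15 - 3)²*485 = (-18)²*485 = 324*485 = 157140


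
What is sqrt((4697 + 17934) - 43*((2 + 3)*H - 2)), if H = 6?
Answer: sqrt(21427) ≈ 146.38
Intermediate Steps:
sqrt((4697 + 17934) - 43*((2 + 3)*H - 2)) = sqrt((4697 + 17934) - 43*((2 + 3)*6 - 2)) = sqrt(22631 - 43*(5*6 - 2)) = sqrt(22631 - 43*(30 - 2)) = sqrt(22631 - 43*28) = sqrt(22631 - 1204) = sqrt(21427)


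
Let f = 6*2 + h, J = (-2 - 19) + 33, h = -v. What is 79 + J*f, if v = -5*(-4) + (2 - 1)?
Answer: -29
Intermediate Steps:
v = 21 (v = 20 + 1 = 21)
h = -21 (h = -1*21 = -21)
J = 12 (J = -21 + 33 = 12)
f = -9 (f = 6*2 - 21 = 12 - 21 = -9)
79 + J*f = 79 + 12*(-9) = 79 - 108 = -29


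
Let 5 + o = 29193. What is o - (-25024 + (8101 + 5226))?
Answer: 40885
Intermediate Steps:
o = 29188 (o = -5 + 29193 = 29188)
o - (-25024 + (8101 + 5226)) = 29188 - (-25024 + (8101 + 5226)) = 29188 - (-25024 + 13327) = 29188 - 1*(-11697) = 29188 + 11697 = 40885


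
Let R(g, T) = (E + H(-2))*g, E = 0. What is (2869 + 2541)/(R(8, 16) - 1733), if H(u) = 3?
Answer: -5410/1709 ≈ -3.1656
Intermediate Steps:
R(g, T) = 3*g (R(g, T) = (0 + 3)*g = 3*g)
(2869 + 2541)/(R(8, 16) - 1733) = (2869 + 2541)/(3*8 - 1733) = 5410/(24 - 1733) = 5410/(-1709) = 5410*(-1/1709) = -5410/1709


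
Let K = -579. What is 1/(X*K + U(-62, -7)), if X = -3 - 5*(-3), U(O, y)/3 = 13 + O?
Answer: -1/7095 ≈ -0.00014094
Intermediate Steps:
U(O, y) = 39 + 3*O (U(O, y) = 3*(13 + O) = 39 + 3*O)
X = 12 (X = -3 + 15 = 12)
1/(X*K + U(-62, -7)) = 1/(12*(-579) + (39 + 3*(-62))) = 1/(-6948 + (39 - 186)) = 1/(-6948 - 147) = 1/(-7095) = -1/7095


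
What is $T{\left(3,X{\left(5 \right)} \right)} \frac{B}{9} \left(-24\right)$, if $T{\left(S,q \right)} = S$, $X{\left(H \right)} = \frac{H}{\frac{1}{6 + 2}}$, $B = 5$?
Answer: $-40$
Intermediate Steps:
$X{\left(H \right)} = 8 H$ ($X{\left(H \right)} = \frac{H}{\frac{1}{8}} = H \frac{1}{\frac{1}{8}} = H 8 = 8 H$)
$T{\left(3,X{\left(5 \right)} \right)} \frac{B}{9} \left(-24\right) = 3 \cdot \frac{5}{9} \left(-24\right) = \frac{5}{3} \left(-24\right) = -40$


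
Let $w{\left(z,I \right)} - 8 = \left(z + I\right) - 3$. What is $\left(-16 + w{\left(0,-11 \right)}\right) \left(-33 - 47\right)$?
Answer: $1760$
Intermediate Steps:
$w{\left(z,I \right)} = 5 + I + z$ ($w{\left(z,I \right)} = 8 - \left(3 - I - z\right) = 8 + \left(-3 + I + z\right) = 5 + I + z$)
$\left(-16 + w{\left(0,-11 \right)}\right) \left(-33 - 47\right) = \left(-16 + \left(5 - 11 + 0\right)\right) \left(-33 - 47\right) = \left(-16 - 6\right) \left(-33 - 47\right) = \left(-22\right) \left(-80\right) = 1760$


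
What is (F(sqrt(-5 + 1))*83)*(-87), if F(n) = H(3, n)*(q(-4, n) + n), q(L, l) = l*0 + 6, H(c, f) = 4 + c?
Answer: -303282 - 101094*I ≈ -3.0328e+5 - 1.0109e+5*I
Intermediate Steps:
q(L, l) = 6 (q(L, l) = 0 + 6 = 6)
F(n) = 42 + 7*n (F(n) = (4 + 3)*(6 + n) = 7*(6 + n) = 42 + 7*n)
(F(sqrt(-5 + 1))*83)*(-87) = ((42 + 7*sqrt(-5 + 1))*83)*(-87) = ((42 + 7*sqrt(-4))*83)*(-87) = ((42 + 7*(2*I))*83)*(-87) = ((42 + 14*I)*83)*(-87) = (3486 + 1162*I)*(-87) = -303282 - 101094*I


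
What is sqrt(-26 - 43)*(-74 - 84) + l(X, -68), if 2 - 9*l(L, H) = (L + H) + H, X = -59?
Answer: 197/9 - 158*I*sqrt(69) ≈ 21.889 - 1312.4*I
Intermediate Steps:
l(L, H) = 2/9 - 2*H/9 - L/9 (l(L, H) = 2/9 - ((L + H) + H)/9 = 2/9 - ((H + L) + H)/9 = 2/9 - (L + 2*H)/9 = 2/9 + (-2*H/9 - L/9) = 2/9 - 2*H/9 - L/9)
sqrt(-26 - 43)*(-74 - 84) + l(X, -68) = sqrt(-26 - 43)*(-74 - 84) + (2/9 - 2/9*(-68) - 1/9*(-59)) = sqrt(-69)*(-158) + (2/9 + 136/9 + 59/9) = (I*sqrt(69))*(-158) + 197/9 = -158*I*sqrt(69) + 197/9 = 197/9 - 158*I*sqrt(69)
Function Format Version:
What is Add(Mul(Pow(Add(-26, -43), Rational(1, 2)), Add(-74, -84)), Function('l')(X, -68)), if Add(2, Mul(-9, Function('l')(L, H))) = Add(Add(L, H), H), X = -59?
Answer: Add(Rational(197, 9), Mul(-158, I, Pow(69, Rational(1, 2)))) ≈ Add(21.889, Mul(-1312.4, I))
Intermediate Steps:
Function('l')(L, H) = Add(Rational(2, 9), Mul(Rational(-2, 9), H), Mul(Rational(-1, 9), L)) (Function('l')(L, H) = Add(Rational(2, 9), Mul(Rational(-1, 9), Add(Add(L, H), H))) = Add(Rational(2, 9), Mul(Rational(-1, 9), Add(Add(H, L), H))) = Add(Rational(2, 9), Mul(Rational(-1, 9), Add(L, Mul(2, H)))) = Add(Rational(2, 9), Add(Mul(Rational(-2, 9), H), Mul(Rational(-1, 9), L))) = Add(Rational(2, 9), Mul(Rational(-2, 9), H), Mul(Rational(-1, 9), L)))
Add(Mul(Pow(Add(-26, -43), Rational(1, 2)), Add(-74, -84)), Function('l')(X, -68)) = Add(Mul(Pow(Add(-26, -43), Rational(1, 2)), Add(-74, -84)), Add(Rational(2, 9), Mul(Rational(-2, 9), -68), Mul(Rational(-1, 9), -59))) = Add(Mul(Pow(-69, Rational(1, 2)), -158), Add(Rational(2, 9), Rational(136, 9), Rational(59, 9))) = Add(Mul(Mul(I, Pow(69, Rational(1, 2))), -158), Rational(197, 9)) = Add(Mul(-158, I, Pow(69, Rational(1, 2))), Rational(197, 9)) = Add(Rational(197, 9), Mul(-158, I, Pow(69, Rational(1, 2))))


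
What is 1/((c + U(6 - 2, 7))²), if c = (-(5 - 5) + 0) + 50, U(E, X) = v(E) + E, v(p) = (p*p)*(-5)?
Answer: 1/676 ≈ 0.0014793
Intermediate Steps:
v(p) = -5*p² (v(p) = p²*(-5) = -5*p²)
U(E, X) = E - 5*E² (U(E, X) = -5*E² + E = E - 5*E²)
c = 50 (c = (-1*0 + 0) + 50 = (0 + 0) + 50 = 0 + 50 = 50)
1/((c + U(6 - 2, 7))²) = 1/((50 + (6 - 2)*(1 - 5*(6 - 2)))²) = 1/((50 + 4*(1 - 5*4))²) = 1/((50 + 4*(1 - 20))²) = 1/((50 + 4*(-19))²) = 1/((50 - 76)²) = 1/((-26)²) = 1/676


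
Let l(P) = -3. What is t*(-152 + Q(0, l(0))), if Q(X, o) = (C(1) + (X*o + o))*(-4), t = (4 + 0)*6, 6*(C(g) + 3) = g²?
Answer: -3088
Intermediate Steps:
C(g) = -3 + g²/6
t = 24 (t = 4*6 = 24)
Q(X, o) = 34/3 - 4*o - 4*X*o (Q(X, o) = ((-3 + (⅙)*1²) + (X*o + o))*(-4) = ((-3 + (⅙)*1) + (o + X*o))*(-4) = ((-3 + ⅙) + (o + X*o))*(-4) = (-17/6 + (o + X*o))*(-4) = (-17/6 + o + X*o)*(-4) = 34/3 - 4*o - 4*X*o)
t*(-152 + Q(0, l(0))) = 24*(-152 + (34/3 - 4*(-3) - 4*0*(-3))) = 24*(-152 + (34/3 + 12 + 0)) = 24*(-152 + 70/3) = 24*(-386/3) = -3088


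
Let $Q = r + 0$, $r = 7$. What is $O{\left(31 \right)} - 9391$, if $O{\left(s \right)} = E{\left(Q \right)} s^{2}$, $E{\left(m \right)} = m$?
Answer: $-2664$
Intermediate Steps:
$Q = 7$ ($Q = 7 + 0 = 7$)
$O{\left(s \right)} = 7 s^{2}$
$O{\left(31 \right)} - 9391 = 7 \cdot 31^{2} - 9391 = 7 \cdot 961 - 9391 = 6727 - 9391 = -2664$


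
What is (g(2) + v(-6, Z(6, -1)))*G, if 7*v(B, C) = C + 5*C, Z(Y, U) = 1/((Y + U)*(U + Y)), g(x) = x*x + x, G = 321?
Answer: 338976/175 ≈ 1937.0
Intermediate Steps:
g(x) = x + x**2 (g(x) = x**2 + x = x + x**2)
Z(Y, U) = (U + Y)**(-2) (Z(Y, U) = 1/((U + Y)*(U + Y)) = 1/((U + Y)**2) = (U + Y)**(-2))
v(B, C) = 6*C/7 (v(B, C) = (C + 5*C)/7 = (6*C)/7 = 6*C/7)
(g(2) + v(-6, Z(6, -1)))*G = (2*(1 + 2) + 6/(7*(-1 + 6)**2))*321 = (2*3 + (6/7)/5**2)*321 = (6 + (6/7)*(1/25))*321 = (6 + 6/175)*321 = (1056/175)*321 = 338976/175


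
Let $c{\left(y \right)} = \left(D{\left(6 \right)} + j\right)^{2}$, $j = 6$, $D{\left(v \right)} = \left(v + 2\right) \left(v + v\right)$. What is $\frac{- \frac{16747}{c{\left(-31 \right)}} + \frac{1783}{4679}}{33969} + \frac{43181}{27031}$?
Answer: $\frac{71403419956320613}{44699046934788324} \approx 1.5974$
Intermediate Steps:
$D{\left(v \right)} = 2 v \left(2 + v\right)$ ($D{\left(v \right)} = \left(2 + v\right) 2 v = 2 v \left(2 + v\right)$)
$c{\left(y \right)} = 10404$ ($c{\left(y \right)} = \left(2 \cdot 6 \left(2 + 6\right) + 6\right)^{2} = \left(2 \cdot 6 \cdot 8 + 6\right)^{2} = \left(96 + 6\right)^{2} = 102^{2} = 10404$)
$\frac{- \frac{16747}{c{\left(-31 \right)}} + \frac{1783}{4679}}{33969} + \frac{43181}{27031} = \frac{- \frac{16747}{10404} + \frac{1783}{4679}}{33969} + \frac{43181}{27031} = \left(\left(-16747\right) \frac{1}{10404} + 1783 \cdot \frac{1}{4679}\right) \frac{1}{33969} + 43181 \cdot \frac{1}{27031} = \left(- \frac{16747}{10404} + \frac{1783}{4679}\right) \frac{1}{33969} + \frac{43181}{27031} = \left(- \frac{59808881}{48680316}\right) \frac{1}{33969} + \frac{43181}{27031} = - \frac{59808881}{1653621654204} + \frac{43181}{27031} = \frac{71403419956320613}{44699046934788324}$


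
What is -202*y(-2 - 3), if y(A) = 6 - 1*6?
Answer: 0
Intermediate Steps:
y(A) = 0 (y(A) = 6 - 6 = 0)
-202*y(-2 - 3) = -202*0 = 0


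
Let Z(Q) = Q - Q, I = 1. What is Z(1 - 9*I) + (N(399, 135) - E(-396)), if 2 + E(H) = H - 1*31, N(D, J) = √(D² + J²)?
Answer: 429 + 3*√19714 ≈ 850.22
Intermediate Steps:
E(H) = -33 + H (E(H) = -2 + (H - 1*31) = -2 + (H - 31) = -2 + (-31 + H) = -33 + H)
Z(Q) = 0
Z(1 - 9*I) + (N(399, 135) - E(-396)) = 0 + (√(399² + 135²) - (-33 - 396)) = 0 + (√(159201 + 18225) - 1*(-429)) = 0 + (√177426 + 429) = 0 + (3*√19714 + 429) = 0 + (429 + 3*√19714) = 429 + 3*√19714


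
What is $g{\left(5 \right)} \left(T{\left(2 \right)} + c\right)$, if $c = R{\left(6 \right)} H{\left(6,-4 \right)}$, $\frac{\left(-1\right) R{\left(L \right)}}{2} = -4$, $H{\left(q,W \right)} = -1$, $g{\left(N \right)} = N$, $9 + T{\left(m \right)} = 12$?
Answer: $-25$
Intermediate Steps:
$T{\left(m \right)} = 3$ ($T{\left(m \right)} = -9 + 12 = 3$)
$R{\left(L \right)} = 8$ ($R{\left(L \right)} = \left(-2\right) \left(-4\right) = 8$)
$c = -8$ ($c = 8 \left(-1\right) = -8$)
$g{\left(5 \right)} \left(T{\left(2 \right)} + c\right) = 5 \left(3 - 8\right) = 5 \left(-5\right) = -25$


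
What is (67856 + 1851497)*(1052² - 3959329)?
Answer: -5475194351625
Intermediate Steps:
(67856 + 1851497)*(1052² - 3959329) = 1919353*(1106704 - 3959329) = 1919353*(-2852625) = -5475194351625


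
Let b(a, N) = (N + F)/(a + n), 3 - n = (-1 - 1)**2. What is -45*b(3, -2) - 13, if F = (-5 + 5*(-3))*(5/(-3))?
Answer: -718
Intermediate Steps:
n = -1 (n = 3 - (-1 - 1)**2 = 3 - 1*(-2)**2 = 3 - 1*4 = 3 - 4 = -1)
F = 100/3 (F = (-5 - 15)*(5*(-1/3)) = -20*(-5/3) = 100/3 ≈ 33.333)
b(a, N) = (100/3 + N)/(-1 + a) (b(a, N) = (N + 100/3)/(a - 1) = (100/3 + N)/(-1 + a))
-45*b(3, -2) - 13 = -45*(100/3 - 2)/(-1 + 3) - 13 = -45*94/(2*3) - 13 = -45*47/3 - 13 = -705 - 13 = -718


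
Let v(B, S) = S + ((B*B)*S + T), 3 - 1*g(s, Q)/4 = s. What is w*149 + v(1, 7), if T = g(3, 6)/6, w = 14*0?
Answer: 14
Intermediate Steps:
g(s, Q) = 12 - 4*s
w = 0
T = 0 (T = (12 - 4*3)/6 = (12 - 12)*(⅙) = 0*(⅙) = 0)
v(B, S) = S + S*B² (v(B, S) = S + ((B*B)*S + 0) = S + (B²*S + 0) = S + (S*B² + 0) = S + S*B²)
w*149 + v(1, 7) = 0*149 + 7*(1 + 1²) = 0 + 7*(1 + 1) = 0 + 7*2 = 0 + 14 = 14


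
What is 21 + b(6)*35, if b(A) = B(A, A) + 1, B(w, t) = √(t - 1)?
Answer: 56 + 35*√5 ≈ 134.26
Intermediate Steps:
B(w, t) = √(-1 + t)
b(A) = 1 + √(-1 + A) (b(A) = √(-1 + A) + 1 = 1 + √(-1 + A))
21 + b(6)*35 = 21 + (1 + √(-1 + 6))*35 = 21 + (1 + √5)*35 = 21 + (35 + 35*√5) = 56 + 35*√5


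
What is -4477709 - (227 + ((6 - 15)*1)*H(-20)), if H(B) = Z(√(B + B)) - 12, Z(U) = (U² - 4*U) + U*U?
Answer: -4478764 - 72*I*√10 ≈ -4.4788e+6 - 227.68*I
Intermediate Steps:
Z(U) = -4*U + 2*U² (Z(U) = (U² - 4*U) + U² = -4*U + 2*U²)
H(B) = -12 + 2*√2*√B*(-2 + √2*√B) (H(B) = 2*√(B + B)*(-2 + √(B + B)) - 12 = 2*√(2*B)*(-2 + √(2*B)) - 12 = 2*(√2*√B)*(-2 + √2*√B) - 12 = 2*√2*√B*(-2 + √2*√B) - 12 = -12 + 2*√2*√B*(-2 + √2*√B))
-4477709 - (227 + ((6 - 15)*1)*H(-20)) = -4477709 - (227 + ((6 - 15)*1)*(-12 + 4*(-20) - 4*√2*√(-20))) = -4477709 - (227 + (-9*1)*(-12 - 80 - 4*√2*2*I*√5)) = -4477709 - (227 - 9*(-12 - 80 - 8*I*√10)) = -4477709 - (227 - 9*(-92 - 8*I*√10)) = -4477709 - (227 + (828 + 72*I*√10)) = -4477709 - (1055 + 72*I*√10) = -4477709 + (-1055 - 72*I*√10) = -4478764 - 72*I*√10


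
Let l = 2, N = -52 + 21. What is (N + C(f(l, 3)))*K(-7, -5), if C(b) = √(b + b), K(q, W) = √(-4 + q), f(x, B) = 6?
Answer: I*√11*(-31 + 2*√3) ≈ -91.326*I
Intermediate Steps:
N = -31
C(b) = √2*√b (C(b) = √(2*b) = √2*√b)
(N + C(f(l, 3)))*K(-7, -5) = (-31 + √2*√6)*√(-4 - 7) = (-31 + 2*√3)*√(-11) = (-31 + 2*√3)*(I*√11) = I*√11*(-31 + 2*√3)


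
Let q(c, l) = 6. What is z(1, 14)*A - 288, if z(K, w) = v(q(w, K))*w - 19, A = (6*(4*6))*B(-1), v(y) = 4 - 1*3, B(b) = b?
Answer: 432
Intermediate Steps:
v(y) = 1 (v(y) = 4 - 3 = 1)
A = -144 (A = (6*(4*6))*(-1) = (6*24)*(-1) = 144*(-1) = -144)
z(K, w) = -19 + w (z(K, w) = 1*w - 19 = w - 19 = -19 + w)
z(1, 14)*A - 288 = (-19 + 14)*(-144) - 288 = -5*(-144) - 288 = 720 - 288 = 432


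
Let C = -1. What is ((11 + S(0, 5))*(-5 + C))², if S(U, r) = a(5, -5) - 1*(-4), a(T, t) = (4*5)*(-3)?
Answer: 72900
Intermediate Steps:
a(T, t) = -60 (a(T, t) = 20*(-3) = -60)
S(U, r) = -56 (S(U, r) = -60 - 1*(-4) = -60 + 4 = -56)
((11 + S(0, 5))*(-5 + C))² = ((11 - 56)*(-5 - 1))² = (-45*(-6))² = 270² = 72900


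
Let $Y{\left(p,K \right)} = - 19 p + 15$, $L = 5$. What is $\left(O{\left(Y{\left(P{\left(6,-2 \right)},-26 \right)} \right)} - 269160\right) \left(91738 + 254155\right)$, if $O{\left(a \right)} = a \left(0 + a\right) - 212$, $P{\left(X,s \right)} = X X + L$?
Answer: $108722471332$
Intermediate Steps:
$P{\left(X,s \right)} = 5 + X^{2}$ ($P{\left(X,s \right)} = X X + 5 = X^{2} + 5 = 5 + X^{2}$)
$Y{\left(p,K \right)} = 15 - 19 p$
$O{\left(a \right)} = -212 + a^{2}$ ($O{\left(a \right)} = a a - 212 = a^{2} - 212 = -212 + a^{2}$)
$\left(O{\left(Y{\left(P{\left(6,-2 \right)},-26 \right)} \right)} - 269160\right) \left(91738 + 254155\right) = \left(\left(-212 + \left(15 - 19 \left(5 + 6^{2}\right)\right)^{2}\right) - 269160\right) \left(91738 + 254155\right) = \left(\left(-212 + \left(15 - 19 \left(5 + 36\right)\right)^{2}\right) - 269160\right) 345893 = \left(\left(-212 + \left(15 - 779\right)^{2}\right) - 269160\right) 345893 = \left(\left(-212 + \left(-764\right)^{2}\right) - 269160\right) 345893 = \left(\left(-212 + 583696\right) - 269160\right) 345893 = \left(583484 - 269160\right) 345893 = 314324 \cdot 345893 = 108722471332$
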